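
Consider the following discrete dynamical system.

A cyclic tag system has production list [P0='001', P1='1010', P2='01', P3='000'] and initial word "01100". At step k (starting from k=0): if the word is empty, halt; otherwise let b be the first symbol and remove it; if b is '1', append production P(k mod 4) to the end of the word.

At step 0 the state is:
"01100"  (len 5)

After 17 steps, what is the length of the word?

step 0: "01100"  (len 5)
step 1: "1100"  (len 4)
step 2: "1001010"  (len 7)
step 3: "00101001"  (len 8)
step 4: "0101001"  (len 7)
step 5: "101001"  (len 6)
step 6: "010011010"  (len 9)
step 7: "10011010"  (len 8)
step 8: "0011010000"  (len 10)
step 9: "011010000"  (len 9)
step 10: "11010000"  (len 8)
step 11: "101000001"  (len 9)
step 12: "01000001000"  (len 11)
step 13: "1000001000"  (len 10)
step 14: "0000010001010"  (len 13)
step 15: "000010001010"  (len 12)
step 16: "00010001010"  (len 11)
step 17: "0010001010"  (len 10)

10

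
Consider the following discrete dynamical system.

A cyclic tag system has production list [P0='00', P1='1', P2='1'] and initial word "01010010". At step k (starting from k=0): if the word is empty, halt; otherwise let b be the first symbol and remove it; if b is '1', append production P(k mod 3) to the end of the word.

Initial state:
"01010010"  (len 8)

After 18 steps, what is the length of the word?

[0] "01010010"  (len 8)
[1] "1010010"  (len 7)
[2] "0100101"  (len 7)
[3] "100101"  (len 6)
[4] "0010100"  (len 7)
[5] "010100"  (len 6)
[6] "10100"  (len 5)
[7] "010000"  (len 6)
[8] "10000"  (len 5)
[9] "00001"  (len 5)
[10] "0001"  (len 4)
[11] "001"  (len 3)
[12] "01"  (len 2)
[13] "1"  (len 1)
[14] "1"  (len 1)
[15] "1"  (len 1)
[16] "00"  (len 2)
[17] "0"  (len 1)
[18] (halted — word empty)

0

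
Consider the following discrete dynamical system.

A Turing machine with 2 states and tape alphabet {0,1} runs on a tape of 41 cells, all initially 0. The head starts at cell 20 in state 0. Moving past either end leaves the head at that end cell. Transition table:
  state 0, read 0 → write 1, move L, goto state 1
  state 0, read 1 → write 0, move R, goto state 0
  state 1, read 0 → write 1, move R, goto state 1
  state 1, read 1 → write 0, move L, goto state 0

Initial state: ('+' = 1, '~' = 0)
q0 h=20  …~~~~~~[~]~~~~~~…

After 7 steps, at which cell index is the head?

[0] q0 h=20  …~~~~~~[~]~~~~~~…
[1] q1 h=19  …~~~~~~[~]+~~~~~…
[2] q1 h=20  …~~~~~+[+]~~~~~~…
[3] q0 h=19  …~~~~~~[+]~~~~~~…
[4] q0 h=20  …~~~~~~[~]~~~~~~…
[5] q1 h=19  …~~~~~~[~]+~~~~~…
[6] q1 h=20  …~~~~~+[+]~~~~~~…
[7] q0 h=19  …~~~~~~[+]~~~~~~…

19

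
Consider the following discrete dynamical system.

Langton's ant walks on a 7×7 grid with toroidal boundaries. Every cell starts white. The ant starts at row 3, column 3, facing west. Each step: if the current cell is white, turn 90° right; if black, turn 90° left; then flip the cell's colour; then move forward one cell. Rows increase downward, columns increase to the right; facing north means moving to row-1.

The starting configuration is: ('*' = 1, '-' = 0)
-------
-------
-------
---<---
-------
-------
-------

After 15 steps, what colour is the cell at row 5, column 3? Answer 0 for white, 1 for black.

t=0: -------
-------
-------
---<---
-------
-------
-------
t=1: -------
-------
---^---
---*---
-------
-------
-------
t=2: -------
-------
---*>--
---*---
-------
-------
-------
t=3: -------
-------
---**--
---*v--
-------
-------
-------
t=4: -------
-------
---**--
---<*--
-------
-------
-------
t=5: -------
-------
---**--
----*--
---v---
-------
-------
t=6: -------
-------
---**--
----*--
--<*---
-------
-------
t=7: -------
-------
---**--
--^-*--
--**---
-------
-------
t=8: -------
-------
---**--
--*>*--
--**---
-------
-------
t=9: -------
-------
---**--
--***--
--*v---
-------
-------
t=10: -------
-------
---**--
--***--
--*->--
-------
-------
t=11: -------
-------
---**--
--***--
--*-*--
----v--
-------
t=12: -------
-------
---**--
--***--
--*-*--
---<*--
-------
t=13: -------
-------
---**--
--***--
--*^*--
---**--
-------
t=14: -------
-------
---**--
--***--
--**>--
---**--
-------
t=15: -------
-------
---**--
--**^--
--**---
---**--
-------

1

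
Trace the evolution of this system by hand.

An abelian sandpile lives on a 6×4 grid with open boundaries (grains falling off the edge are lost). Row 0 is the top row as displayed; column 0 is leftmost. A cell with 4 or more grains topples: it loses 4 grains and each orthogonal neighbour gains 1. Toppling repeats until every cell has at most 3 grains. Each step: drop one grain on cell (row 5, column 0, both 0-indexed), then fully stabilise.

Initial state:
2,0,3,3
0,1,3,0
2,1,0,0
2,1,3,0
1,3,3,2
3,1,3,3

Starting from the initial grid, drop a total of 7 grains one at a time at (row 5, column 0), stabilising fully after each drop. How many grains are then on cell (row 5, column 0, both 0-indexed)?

2

gen 0: 2,0,3,3
0,1,3,0
2,1,0,0
2,1,3,0
1,3,3,2
3,1,3,3
gen 1: 2,0,3,3
0,1,3,0
2,1,0,0
2,1,3,0
2,3,3,2
0,2,3,3
gen 2: 2,0,3,3
0,1,3,0
2,1,0,0
2,1,3,0
2,3,3,2
1,2,3,3
gen 3: 2,0,3,3
0,1,3,0
2,1,0,0
2,1,3,0
2,3,3,2
2,2,3,3
gen 4: 2,0,3,3
0,1,3,0
2,1,0,0
2,1,3,0
2,3,3,2
3,2,3,3
gen 5: 2,0,3,3
0,1,3,0
2,1,0,0
2,1,3,0
3,3,3,2
0,3,3,3
gen 6: 2,0,3,3
0,1,3,0
2,1,0,0
2,1,3,0
3,3,3,2
1,3,3,3
gen 7: 2,0,3,3
0,1,3,0
2,1,0,0
2,1,3,0
3,3,3,2
2,3,3,3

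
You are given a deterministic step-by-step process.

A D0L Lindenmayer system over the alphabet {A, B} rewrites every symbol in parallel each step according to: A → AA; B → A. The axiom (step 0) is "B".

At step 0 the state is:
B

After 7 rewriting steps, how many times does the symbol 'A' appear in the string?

step 0: B
step 1: A
step 2: AA
step 3: AAAA
step 4: AAAAAAAA
step 5: AAAAAAAAAAAAAAAA
step 6: AAAAAAAAAAAAAAAAAAAAAAAAAAAAAAAA
step 7: AAAAAAAAAAAAAAAAAAAAAAAAAAAAAAAAAAAAAAAAAAAAAAAAAAAAAAAAAAAAAAAA

64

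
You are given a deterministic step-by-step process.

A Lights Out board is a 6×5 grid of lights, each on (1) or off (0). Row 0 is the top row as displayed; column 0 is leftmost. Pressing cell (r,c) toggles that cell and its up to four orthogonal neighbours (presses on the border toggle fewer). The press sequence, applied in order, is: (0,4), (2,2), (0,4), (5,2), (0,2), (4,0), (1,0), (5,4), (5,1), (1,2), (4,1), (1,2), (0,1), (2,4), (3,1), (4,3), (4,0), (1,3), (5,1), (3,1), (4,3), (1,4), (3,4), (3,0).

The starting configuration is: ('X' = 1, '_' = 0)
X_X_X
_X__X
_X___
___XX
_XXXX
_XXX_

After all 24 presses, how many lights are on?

t=0: X_X_X
_X__X
_X___
___XX
_XXXX
_XXX_
t=1: X_XX_
_X___
_X___
___XX
_XXXX
_XXX_
t=2: X_XX_
_XX__
__XX_
__XXX
_XXXX
_XXX_
t=3: X_X_X
_XX_X
__XX_
__XXX
_XXXX
_XXX_
t=4: X_X_X
_XX_X
__XX_
__XXX
_X_XX
_____
t=5: XX_XX
_X__X
__XX_
__XXX
_X_XX
_____
t=6: XX_XX
_X__X
__XX_
X_XXX
X__XX
X____
t=7: _X_XX
X___X
X_XX_
X_XXX
X__XX
X____
t=8: _X_XX
X___X
X_XX_
X_XXX
X__X_
X__XX
t=9: _X_XX
X___X
X_XX_
X_XXX
XX_X_
_XXXX
t=10: _XXXX
XXXXX
X__X_
X_XXX
XX_X_
_XXXX
t=11: _XXXX
XXXXX
X__X_
XXXXX
__XX_
__XXX
t=12: _X_XX
X___X
X_XX_
XXXXX
__XX_
__XXX
t=13: X_XXX
XX__X
X_XX_
XXXXX
__XX_
__XXX
t=14: X_XXX
XX___
X_X_X
XXXX_
__XX_
__XXX
t=15: X_XXX
XX___
XXX_X
___X_
_XXX_
__XXX
t=16: X_XXX
XX___
XXX_X
_____
_X__X
__X_X
t=17: X_XXX
XX___
XXX_X
X____
X___X
X_X_X
t=18: X_X_X
XXXXX
XXXXX
X____
X___X
X_X_X
t=19: X_X_X
XXXXX
XXXXX
X____
XX__X
_X__X
t=20: X_X_X
XXXXX
X_XXX
_XX__
X___X
_X__X
t=21: X_X_X
XXXXX
X_XXX
_XXX_
X_XX_
_X_XX
t=22: X_X__
XXX__
X_XX_
_XXX_
X_XX_
_X_XX
t=23: X_X__
XXX__
X_XXX
_XX_X
X_XXX
_X_XX
t=24: X_X__
XXX__
__XXX
X_X_X
__XXX
_X_XX

17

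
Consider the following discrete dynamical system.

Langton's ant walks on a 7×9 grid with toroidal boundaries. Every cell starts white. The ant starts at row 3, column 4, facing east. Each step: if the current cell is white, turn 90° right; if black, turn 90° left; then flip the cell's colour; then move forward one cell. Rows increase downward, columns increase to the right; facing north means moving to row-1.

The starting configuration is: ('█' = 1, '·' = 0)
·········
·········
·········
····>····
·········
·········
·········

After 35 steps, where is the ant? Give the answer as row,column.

3,1

step 0: ·········
·········
·········
····>····
·········
·········
·········
step 1: ·········
·········
·········
····█····
····v····
·········
·········
step 2: ·········
·········
·········
····█····
···<█····
·········
·········
step 3: ·········
·········
·········
···^█····
···██····
·········
·········
step 4: ·········
·········
·········
···█>····
···██····
·········
·········
step 5: ·········
·········
····^····
···█·····
···██····
·········
·········
step 6: ·········
·········
····█>···
···█·····
···██····
·········
·········
step 7: ·········
·········
····██···
···█·v···
···██····
·········
·········
step 8: ·········
·········
····██···
···█<█···
···██····
·········
·········
step 9: ·········
·········
····^█···
···███···
···██····
·········
·········
step 10: ·········
·········
···<·█···
···███···
···██····
·········
·········
step 11: ·········
···^·····
···█·█···
···███···
···██····
·········
·········
step 12: ·········
···█>····
···█·█···
···███···
···██····
·········
·········
step 13: ·········
···██····
···█v█···
···███···
···██····
·········
·········
step 14: ·········
···██····
···<██···
···███···
···██····
·········
·········
step 15: ·········
···██····
····██···
···v██···
···██····
·········
·········
step 16: ·········
···██····
····██···
····>█···
···██····
·········
·········
step 17: ·········
···██····
····^█···
·····█···
···██····
·········
·········
step 18: ·········
···██····
···<·█···
·····█···
···██····
·········
·········
step 19: ·········
···^█····
···█·█···
·····█···
···██····
·········
·········
step 20: ·········
··<·█····
···█·█···
·····█···
···██····
·········
·········
step 21: ··^······
··█·█····
···█·█···
·····█···
···██····
·········
·········
step 22: ··█>·····
··█·█····
···█·█···
·····█···
···██····
·········
·········
step 23: ··██·····
··█v█····
···█·█···
·····█···
···██····
·········
·········
step 24: ··██·····
··<██····
···█·█···
·····█···
···██····
·········
·········
step 25: ··██·····
···██····
··v█·█···
·····█···
···██····
·········
·········
step 26: ··██·····
···██····
·<██·█···
·····█···
···██····
·········
·········
step 27: ··██·····
·^·██····
·███·█···
·····█···
···██····
·········
·········
step 28: ··██·····
·█>██····
·███·█···
·····█···
···██····
·········
·········
step 29: ··██·····
·████····
·█v█·█···
·····█···
···██····
·········
·········
step 30: ··██·····
·████····
·█·>·█···
·····█···
···██····
·········
·········
step 31: ··██·····
·██^█····
·█···█···
·····█···
···██····
·········
·········
step 32: ··██·····
·█<·█····
·█···█···
·····█···
···██····
·········
·········
step 33: ··██·····
·█··█····
·█v··█···
·····█···
···██····
·········
·········
step 34: ··██·····
·█··█····
·<█··█···
·····█···
···██····
·········
·········
step 35: ··██·····
·█··█····
··█··█···
·v···█···
···██····
·········
·········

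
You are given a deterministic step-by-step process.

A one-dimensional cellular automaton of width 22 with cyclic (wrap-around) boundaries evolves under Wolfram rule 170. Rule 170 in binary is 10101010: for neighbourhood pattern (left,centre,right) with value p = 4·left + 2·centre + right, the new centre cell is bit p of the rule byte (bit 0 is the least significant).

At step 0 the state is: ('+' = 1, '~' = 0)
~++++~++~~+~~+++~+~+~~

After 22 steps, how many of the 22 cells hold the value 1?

12

step 0: ~++++~++~~+~~+++~+~+~~
step 1: ++++~++~~+~~+++~+~+~~~
step 2: +++~++~~+~~+++~+~+~~~+
step 3: ++~++~~+~~+++~+~+~~~++
step 4: +~++~~+~~+++~+~+~~~+++
step 5: ~++~~+~~+++~+~+~~~++++
step 6: ++~~+~~+++~+~+~~~++++~
step 7: +~~+~~+++~+~+~~~++++~+
step 8: ~~+~~+++~+~+~~~++++~++
step 9: ~+~~+++~+~+~~~++++~++~
step 10: +~~+++~+~+~~~++++~++~~
step 11: ~~+++~+~+~~~++++~++~~+
step 12: ~+++~+~+~~~++++~++~~+~
step 13: +++~+~+~~~++++~++~~+~~
step 14: ++~+~+~~~++++~++~~+~~+
step 15: +~+~+~~~++++~++~~+~~++
step 16: ~+~+~~~++++~++~~+~~+++
step 17: +~+~~~++++~++~~+~~+++~
step 18: ~+~~~++++~++~~+~~+++~+
step 19: +~~~++++~++~~+~~+++~+~
step 20: ~~~++++~++~~+~~+++~+~+
step 21: ~~++++~++~~+~~+++~+~+~
step 22: ~++++~++~~+~~+++~+~+~~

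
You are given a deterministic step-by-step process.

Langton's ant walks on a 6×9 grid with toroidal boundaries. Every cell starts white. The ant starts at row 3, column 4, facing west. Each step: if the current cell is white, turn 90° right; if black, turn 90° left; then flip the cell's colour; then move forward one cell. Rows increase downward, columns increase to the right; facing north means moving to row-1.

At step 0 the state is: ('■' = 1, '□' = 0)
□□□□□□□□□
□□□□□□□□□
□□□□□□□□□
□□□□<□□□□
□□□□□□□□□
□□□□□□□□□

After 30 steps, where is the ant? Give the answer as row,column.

4,5

step 0: □□□□□□□□□
□□□□□□□□□
□□□□□□□□□
□□□□<□□□□
□□□□□□□□□
□□□□□□□□□
step 1: □□□□□□□□□
□□□□□□□□□
□□□□^□□□□
□□□□■□□□□
□□□□□□□□□
□□□□□□□□□
step 2: □□□□□□□□□
□□□□□□□□□
□□□□■>□□□
□□□□■□□□□
□□□□□□□□□
□□□□□□□□□
step 3: □□□□□□□□□
□□□□□□□□□
□□□□■■□□□
□□□□■v□□□
□□□□□□□□□
□□□□□□□□□
step 4: □□□□□□□□□
□□□□□□□□□
□□□□■■□□□
□□□□<■□□□
□□□□□□□□□
□□□□□□□□□
step 5: □□□□□□□□□
□□□□□□□□□
□□□□■■□□□
□□□□□■□□□
□□□□v□□□□
□□□□□□□□□
step 6: □□□□□□□□□
□□□□□□□□□
□□□□■■□□□
□□□□□■□□□
□□□<■□□□□
□□□□□□□□□
step 7: □□□□□□□□□
□□□□□□□□□
□□□□■■□□□
□□□^□■□□□
□□□■■□□□□
□□□□□□□□□
step 8: □□□□□□□□□
□□□□□□□□□
□□□□■■□□□
□□□■>■□□□
□□□■■□□□□
□□□□□□□□□
step 9: □□□□□□□□□
□□□□□□□□□
□□□□■■□□□
□□□■■■□□□
□□□■v□□□□
□□□□□□□□□
step 10: □□□□□□□□□
□□□□□□□□□
□□□□■■□□□
□□□■■■□□□
□□□■□>□□□
□□□□□□□□□
step 11: □□□□□□□□□
□□□□□□□□□
□□□□■■□□□
□□□■■■□□□
□□□■□■□□□
□□□□□v□□□
step 12: □□□□□□□□□
□□□□□□□□□
□□□□■■□□□
□□□■■■□□□
□□□■□■□□□
□□□□<■□□□
step 13: □□□□□□□□□
□□□□□□□□□
□□□□■■□□□
□□□■■■□□□
□□□■^■□□□
□□□□■■□□□
step 14: □□□□□□□□□
□□□□□□□□□
□□□□■■□□□
□□□■■■□□□
□□□■■>□□□
□□□□■■□□□
step 15: □□□□□□□□□
□□□□□□□□□
□□□□■■□□□
□□□■■^□□□
□□□■■□□□□
□□□□■■□□□
step 16: □□□□□□□□□
□□□□□□□□□
□□□□■■□□□
□□□■<□□□□
□□□■■□□□□
□□□□■■□□□
step 17: □□□□□□□□□
□□□□□□□□□
□□□□■■□□□
□□□■□□□□□
□□□■v□□□□
□□□□■■□□□
step 18: □□□□□□□□□
□□□□□□□□□
□□□□■■□□□
□□□■□□□□□
□□□■□>□□□
□□□□■■□□□
step 19: □□□□□□□□□
□□□□□□□□□
□□□□■■□□□
□□□■□□□□□
□□□■□■□□□
□□□□■v□□□
step 20: □□□□□□□□□
□□□□□□□□□
□□□□■■□□□
□□□■□□□□□
□□□■□■□□□
□□□□■□>□□
step 21: □□□□□□v□□
□□□□□□□□□
□□□□■■□□□
□□□■□□□□□
□□□■□■□□□
□□□□■□■□□
step 22: □□□□□<■□□
□□□□□□□□□
□□□□■■□□□
□□□■□□□□□
□□□■□■□□□
□□□□■□■□□
step 23: □□□□□■■□□
□□□□□□□□□
□□□□■■□□□
□□□■□□□□□
□□□■□■□□□
□□□□■^■□□
step 24: □□□□□■■□□
□□□□□□□□□
□□□□■■□□□
□□□■□□□□□
□□□■□■□□□
□□□□■■>□□
step 25: □□□□□■■□□
□□□□□□□□□
□□□□■■□□□
□□□■□□□□□
□□□■□■^□□
□□□□■■□□□
step 26: □□□□□■■□□
□□□□□□□□□
□□□□■■□□□
□□□■□□□□□
□□□■□■■>□
□□□□■■□□□
step 27: □□□□□■■□□
□□□□□□□□□
□□□□■■□□□
□□□■□□□□□
□□□■□■■■□
□□□□■■□v□
step 28: □□□□□■■□□
□□□□□□□□□
□□□□■■□□□
□□□■□□□□□
□□□■□■■■□
□□□□■■<■□
step 29: □□□□□■■□□
□□□□□□□□□
□□□□■■□□□
□□□■□□□□□
□□□■□■^■□
□□□□■■■■□
step 30: □□□□□■■□□
□□□□□□□□□
□□□□■■□□□
□□□■□□□□□
□□□■□<□■□
□□□□■■■■□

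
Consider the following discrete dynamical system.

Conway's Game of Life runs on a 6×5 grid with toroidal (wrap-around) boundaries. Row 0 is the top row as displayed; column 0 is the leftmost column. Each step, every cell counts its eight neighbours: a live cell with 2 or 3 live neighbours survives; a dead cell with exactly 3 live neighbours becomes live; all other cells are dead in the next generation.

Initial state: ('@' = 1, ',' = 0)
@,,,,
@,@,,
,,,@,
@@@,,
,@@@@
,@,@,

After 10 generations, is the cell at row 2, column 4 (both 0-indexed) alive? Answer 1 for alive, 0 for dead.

step 0: @,,,,
@,@,,
,,,@,
@@@,,
,@@@@
,@,@,
step 1: @,@,@
,@,,@
@,,@@
@,,,,
,,,,@
,@,@,
step 2: ,,@,@
,@@,,
,@,@,
@,,@,
@,,,@
,@@@,
step 3: @,,,,
@@,,,
@@,@@
@@@@,
@,,,,
,@@,,
step 4: @,@,,
,,@,,
,,,@,
,,,@,
@,,@@
@@,,,
step 5: @,@,,
,@@@,
,,@@,
,,@@,
@@@@,
,,@@,
step 6: ,,,,@
,,,,@
,,,,@
,,,,,
,,,,,
@,,,,
step 7: @,,,@
@,,@@
,,,,,
,,,,,
,,,,,
,,,,,
step 8: @,,@,
@,,@,
,,,,@
,,,,,
,,,,,
,,,,,
step 9: ,,,,,
@,,@,
,,,,@
,,,,,
,,,,,
,,,,,
step 10: ,,,,,
,,,,@
,,,,@
,,,,,
,,,,,
,,,,,

1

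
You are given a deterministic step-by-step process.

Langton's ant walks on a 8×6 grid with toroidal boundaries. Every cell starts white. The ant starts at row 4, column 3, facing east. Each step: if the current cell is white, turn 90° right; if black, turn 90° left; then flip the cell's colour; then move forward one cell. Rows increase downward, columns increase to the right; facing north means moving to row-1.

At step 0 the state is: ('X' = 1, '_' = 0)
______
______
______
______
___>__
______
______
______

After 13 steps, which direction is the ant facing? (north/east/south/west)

south

gen 0: ______
______
______
______
___>__
______
______
______
gen 1: ______
______
______
______
___X__
___v__
______
______
gen 2: ______
______
______
______
___X__
__<X__
______
______
gen 3: ______
______
______
______
__^X__
__XX__
______
______
gen 4: ______
______
______
______
__X>__
__XX__
______
______
gen 5: ______
______
______
___^__
__X___
__XX__
______
______
gen 6: ______
______
______
___X>_
__X___
__XX__
______
______
gen 7: ______
______
______
___XX_
__X_v_
__XX__
______
______
gen 8: ______
______
______
___XX_
__X<X_
__XX__
______
______
gen 9: ______
______
______
___^X_
__XXX_
__XX__
______
______
gen 10: ______
______
______
__<_X_
__XXX_
__XX__
______
______
gen 11: ______
______
__^___
__X_X_
__XXX_
__XX__
______
______
gen 12: ______
______
__X>__
__X_X_
__XXX_
__XX__
______
______
gen 13: ______
______
__XX__
__XvX_
__XXX_
__XX__
______
______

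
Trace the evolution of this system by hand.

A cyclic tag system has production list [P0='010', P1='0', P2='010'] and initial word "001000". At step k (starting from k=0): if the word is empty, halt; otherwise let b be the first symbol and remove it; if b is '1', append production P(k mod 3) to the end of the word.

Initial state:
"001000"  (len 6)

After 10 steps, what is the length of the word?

0

[0] "001000"  (len 6)
[1] "01000"  (len 5)
[2] "1000"  (len 4)
[3] "000010"  (len 6)
[4] "00010"  (len 5)
[5] "0010"  (len 4)
[6] "010"  (len 3)
[7] "10"  (len 2)
[8] "00"  (len 2)
[9] "0"  (len 1)
[10] (halted — word empty)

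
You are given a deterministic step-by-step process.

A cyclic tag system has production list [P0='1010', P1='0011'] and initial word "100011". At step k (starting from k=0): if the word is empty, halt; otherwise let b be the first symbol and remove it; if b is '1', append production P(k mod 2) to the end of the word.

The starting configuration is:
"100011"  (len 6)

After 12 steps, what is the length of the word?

t=0: "100011"  (len 6)
t=1: "000111010"  (len 9)
t=2: "00111010"  (len 8)
t=3: "0111010"  (len 7)
t=4: "111010"  (len 6)
t=5: "110101010"  (len 9)
t=6: "101010100011"  (len 12)
t=7: "010101000111010"  (len 15)
t=8: "10101000111010"  (len 14)
t=9: "01010001110101010"  (len 17)
t=10: "1010001110101010"  (len 16)
t=11: "0100011101010101010"  (len 19)
t=12: "100011101010101010"  (len 18)

18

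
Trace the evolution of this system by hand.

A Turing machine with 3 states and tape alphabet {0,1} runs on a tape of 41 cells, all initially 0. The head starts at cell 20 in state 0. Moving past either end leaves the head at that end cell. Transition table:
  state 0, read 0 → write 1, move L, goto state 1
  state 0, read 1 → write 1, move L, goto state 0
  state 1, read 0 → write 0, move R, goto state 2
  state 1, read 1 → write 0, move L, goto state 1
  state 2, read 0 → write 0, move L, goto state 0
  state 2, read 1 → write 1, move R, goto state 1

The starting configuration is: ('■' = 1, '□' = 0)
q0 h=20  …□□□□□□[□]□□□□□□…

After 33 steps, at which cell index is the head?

[0] q0 h=20  …□□□□□□[□]□□□□□□…
[1] q1 h=19  …□□□□□□[□]■□□□□□…
[2] q2 h=20  …□□□□□□[■]□□□□□□…
[3] q1 h=21  …□□□□□■[□]□□□□□□…
[4] q2 h=22  …□□□□■□[□]□□□□□□…
[5] q0 h=21  …□□□□□■[□]□□□□□□…
[6] q1 h=20  …□□□□□□[■]■□□□□□…
[7] q1 h=19  …□□□□□□[□]□■□□□□…
[8] q2 h=20  …□□□□□□[□]■□□□□□…
[9] q0 h=19  …□□□□□□[□]□■□□□□…
[10] q1 h=18  …□□□□□□[□]■□■□□□…
[11] q2 h=19  …□□□□□□[■]□■□□□□…
[12] q1 h=20  …□□□□□■[□]■□□□□□…
[13] q2 h=21  …□□□□■□[■]□□□□□□…
[14] q1 h=22  …□□□■□■[□]□□□□□□…
[15] q2 h=23  …□□■□■□[□]□□□□□□…
[16] q0 h=22  …□□□■□■[□]□□□□□□…
[17] q1 h=21  …□□□□■□[■]■□□□□□…
[18] q1 h=20  …□□□□□■[□]□■□□□□…
[19] q2 h=21  …□□□□■□[□]■□□□□□…
[20] q0 h=20  …□□□□□■[□]□■□□□□…
[21] q1 h=19  …□□□□□□[■]■□■□□□…
[22] q1 h=18  …□□□□□□[□]□■□■□□…
[23] q2 h=19  …□□□□□□[□]■□■□□□…
[24] q0 h=18  …□□□□□□[□]□■□■□□…
[25] q1 h=17  …□□□□□□[□]■□■□■□…
[26] q2 h=18  …□□□□□□[■]□■□■□□…
[27] q1 h=19  …□□□□□■[□]■□■□□□…
[28] q2 h=20  …□□□□■□[■]□■□□□□…
[29] q1 h=21  …□□□■□■[□]■□□□□□…
[30] q2 h=22  …□□■□■□[■]□□□□□□…
[31] q1 h=23  …□■□■□■[□]□□□□□□…
[32] q2 h=24  …■□■□■□[□]□□□□□□…
[33] q0 h=23  …□■□■□■[□]□□□□□□…

23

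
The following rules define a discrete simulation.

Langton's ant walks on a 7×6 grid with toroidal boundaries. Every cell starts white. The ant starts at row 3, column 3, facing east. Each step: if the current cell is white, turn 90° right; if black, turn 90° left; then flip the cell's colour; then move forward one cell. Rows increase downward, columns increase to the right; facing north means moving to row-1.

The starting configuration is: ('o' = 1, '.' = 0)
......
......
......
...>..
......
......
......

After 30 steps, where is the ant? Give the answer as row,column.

2,2

step 0: ......
......
......
...>..
......
......
......
step 1: ......
......
......
...o..
...v..
......
......
step 2: ......
......
......
...o..
..<o..
......
......
step 3: ......
......
......
..^o..
..oo..
......
......
step 4: ......
......
......
..o>..
..oo..
......
......
step 5: ......
......
...^..
..o...
..oo..
......
......
step 6: ......
......
...o>.
..o...
..oo..
......
......
step 7: ......
......
...oo.
..o.v.
..oo..
......
......
step 8: ......
......
...oo.
..o<o.
..oo..
......
......
step 9: ......
......
...^o.
..ooo.
..oo..
......
......
step 10: ......
......
..<.o.
..ooo.
..oo..
......
......
step 11: ......
..^...
..o.o.
..ooo.
..oo..
......
......
step 12: ......
..o>..
..o.o.
..ooo.
..oo..
......
......
step 13: ......
..oo..
..ovo.
..ooo.
..oo..
......
......
step 14: ......
..oo..
..<oo.
..ooo.
..oo..
......
......
step 15: ......
..oo..
...oo.
..voo.
..oo..
......
......
step 16: ......
..oo..
...oo.
...>o.
..oo..
......
......
step 17: ......
..oo..
...^o.
....o.
..oo..
......
......
step 18: ......
..oo..
..<.o.
....o.
..oo..
......
......
step 19: ......
..^o..
..o.o.
....o.
..oo..
......
......
step 20: ......
.<.o..
..o.o.
....o.
..oo..
......
......
step 21: .^....
.o.o..
..o.o.
....o.
..oo..
......
......
step 22: .o>...
.o.o..
..o.o.
....o.
..oo..
......
......
step 23: .oo...
.ovo..
..o.o.
....o.
..oo..
......
......
step 24: .oo...
.<oo..
..o.o.
....o.
..oo..
......
......
step 25: .oo...
..oo..
.vo.o.
....o.
..oo..
......
......
step 26: .oo...
..oo..
<oo.o.
....o.
..oo..
......
......
step 27: .oo...
^.oo..
ooo.o.
....o.
..oo..
......
......
step 28: .oo...
o>oo..
ooo.o.
....o.
..oo..
......
......
step 29: .oo...
oooo..
ovo.o.
....o.
..oo..
......
......
step 30: .oo...
oooo..
o.>.o.
....o.
..oo..
......
......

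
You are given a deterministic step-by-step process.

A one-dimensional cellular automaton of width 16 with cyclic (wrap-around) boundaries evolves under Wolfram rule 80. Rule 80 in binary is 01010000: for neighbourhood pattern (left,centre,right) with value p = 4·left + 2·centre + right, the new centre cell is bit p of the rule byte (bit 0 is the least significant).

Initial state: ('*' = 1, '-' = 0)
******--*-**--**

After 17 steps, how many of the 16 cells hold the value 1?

gen 0: ******--*-**--**
gen 1: -----**----**---
gen 2: ------**----**--
gen 3: -------**----**-
gen 4: --------**----**
gen 5: *--------**----*
gen 6: **--------**----
gen 7: -**--------**---
gen 8: --**--------**--
gen 9: ---**--------**-
gen 10: ----**--------**
gen 11: *----**--------*
gen 12: **----**--------
gen 13: -**----**-------
gen 14: --**----**------
gen 15: ---**----**-----
gen 16: ----**----**----
gen 17: -----**----**---

4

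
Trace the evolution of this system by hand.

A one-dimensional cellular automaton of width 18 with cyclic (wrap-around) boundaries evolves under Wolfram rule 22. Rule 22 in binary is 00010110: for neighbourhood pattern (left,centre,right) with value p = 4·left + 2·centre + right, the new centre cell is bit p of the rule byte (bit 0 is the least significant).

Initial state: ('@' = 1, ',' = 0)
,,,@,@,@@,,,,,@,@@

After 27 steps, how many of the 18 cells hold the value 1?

12

gen 0: ,,,@,@,@@,,,,,@,@@
gen 1: @,@@,@,,,@,,,@@,,,
gen 2: @,,,,@@,@@@,@,,@,@
gen 3: ,@,,@,,,,,,,@@@@,,
gen 4: @@@@@@,,,,,@,,,,@,
gen 5: ,,,,,,@,,,@@@,,@@,
gen 6: ,,,,,@@@,@,,,@@,,@
gen 7: @,,,@,,,,@@,@,,@@@
gen 8: ,@,@@@,,@,,,@@@,,,
gen 9: @@,,,,@@@@,@,,,@,,
gen 10: ,,@,,@,,,,,@@,@@@@
gen 11: @@@@@@@,,,@,,,,,,,
gen 12: ,,,,,,,@,@@@,,,,,@
gen 13: @,,,,,@@,,,,@,,,@@
gen 14: ,@,,,@,,@,,@@@,@,,
gen 15: @@@,@@@@@@@,,,,@@,
gen 16: ,,,,,,,,,,,@,,@,,,
gen 17: ,,,,,,,,,,@@@@@@,,
gen 18: ,,,,,,,,,@,,,,,,@,
gen 19: ,,,,,,,,@@@,,,,@@@
gen 20: @,,,,,,@,,,@,,@,,,
gen 21: @@,,,,@@@,@@@@@@,@
gen 22: ,,@,,@,,,,,,,,,,,,
gen 23: ,@@@@@@,,,,,,,,,,,
gen 24: @,,,,,,@,,,,,,,,,,
gen 25: @@,,,,@@@,,,,,,,,@
gen 26: ,,@,,@,,,@,,,,,,@,
gen 27: ,@@@@@@,@@@,,,,@@@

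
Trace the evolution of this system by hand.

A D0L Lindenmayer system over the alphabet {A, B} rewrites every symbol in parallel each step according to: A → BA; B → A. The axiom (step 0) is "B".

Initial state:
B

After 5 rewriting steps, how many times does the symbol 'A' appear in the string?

5

0) B
1) A
2) BA
3) ABA
4) BAABA
5) ABABAABA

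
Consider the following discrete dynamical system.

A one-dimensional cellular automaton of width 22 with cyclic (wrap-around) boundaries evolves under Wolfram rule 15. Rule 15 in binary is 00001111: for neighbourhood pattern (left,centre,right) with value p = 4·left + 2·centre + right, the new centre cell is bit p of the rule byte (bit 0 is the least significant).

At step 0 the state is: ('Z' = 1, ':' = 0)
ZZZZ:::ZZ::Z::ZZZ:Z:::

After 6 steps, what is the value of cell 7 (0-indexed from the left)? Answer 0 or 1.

1

t=0: ZZZZ:::ZZ::Z::ZZZ:Z:::
t=1: Z::::ZZZ::ZZ:ZZ:::Z:ZZ
t=2: ::ZZZZ:::ZZ::Z::ZZZ:Z:
t=3: ZZZ::::ZZZ::ZZ:ZZ:::Z:
t=4: Z:::ZZZZ:::ZZ::Z::ZZZ:
t=5: Z:ZZZ::::ZZZ::ZZ:ZZ:::
t=6: Z:Z:::ZZZZ:::ZZ::Z::ZZ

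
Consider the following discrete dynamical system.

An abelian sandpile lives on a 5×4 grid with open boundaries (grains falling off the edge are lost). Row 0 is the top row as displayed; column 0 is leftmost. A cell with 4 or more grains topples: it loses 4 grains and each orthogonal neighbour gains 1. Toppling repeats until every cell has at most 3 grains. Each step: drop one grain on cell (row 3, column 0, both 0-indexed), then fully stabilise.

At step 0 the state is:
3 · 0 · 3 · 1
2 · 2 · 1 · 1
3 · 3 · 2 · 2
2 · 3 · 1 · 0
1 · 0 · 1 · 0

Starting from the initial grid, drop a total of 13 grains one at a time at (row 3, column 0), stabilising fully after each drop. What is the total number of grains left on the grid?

t=0: 3 · 0 · 3 · 1
2 · 2 · 1 · 1
3 · 3 · 2 · 2
2 · 3 · 1 · 0
1 · 0 · 1 · 0
t=1: 3 · 0 · 3 · 1
2 · 2 · 1 · 1
3 · 3 · 2 · 2
3 · 3 · 1 · 0
1 · 0 · 1 · 0
t=2: 3 · 0 · 3 · 1
3 · 3 · 1 · 1
1 · 1 · 3 · 2
2 · 1 · 2 · 0
2 · 1 · 1 · 0
t=3: 3 · 0 · 3 · 1
3 · 3 · 1 · 1
1 · 1 · 3 · 2
3 · 1 · 2 · 0
2 · 1 · 1 · 0
t=4: 3 · 0 · 3 · 1
3 · 3 · 1 · 1
2 · 1 · 3 · 2
0 · 2 · 2 · 0
3 · 1 · 1 · 0
t=5: 3 · 0 · 3 · 1
3 · 3 · 1 · 1
2 · 1 · 3 · 2
1 · 2 · 2 · 0
3 · 1 · 1 · 0
t=6: 3 · 0 · 3 · 1
3 · 3 · 1 · 1
2 · 1 · 3 · 2
2 · 2 · 2 · 0
3 · 1 · 1 · 0
t=7: 3 · 0 · 3 · 1
3 · 3 · 1 · 1
2 · 1 · 3 · 2
3 · 2 · 2 · 0
3 · 1 · 1 · 0
t=8: 3 · 0 · 3 · 1
3 · 3 · 1 · 1
3 · 1 · 3 · 2
1 · 3 · 2 · 0
0 · 2 · 1 · 0
t=9: 3 · 0 · 3 · 1
3 · 3 · 1 · 1
3 · 1 · 3 · 2
2 · 3 · 2 · 0
0 · 2 · 1 · 0
t=10: 3 · 0 · 3 · 1
3 · 3 · 1 · 1
3 · 1 · 3 · 2
3 · 3 · 2 · 0
0 · 2 · 1 · 0
t=11: 0 · 2 · 3 · 1
2 · 1 · 3 · 1
2 · 1 · 1 · 3
2 · 2 · 0 · 1
1 · 3 · 2 · 0
t=12: 0 · 2 · 3 · 1
2 · 1 · 3 · 1
2 · 1 · 1 · 3
3 · 2 · 0 · 1
1 · 3 · 2 · 0
t=13: 0 · 2 · 3 · 1
2 · 1 · 3 · 1
3 · 1 · 1 · 3
0 · 3 · 0 · 1
2 · 3 · 2 · 0

32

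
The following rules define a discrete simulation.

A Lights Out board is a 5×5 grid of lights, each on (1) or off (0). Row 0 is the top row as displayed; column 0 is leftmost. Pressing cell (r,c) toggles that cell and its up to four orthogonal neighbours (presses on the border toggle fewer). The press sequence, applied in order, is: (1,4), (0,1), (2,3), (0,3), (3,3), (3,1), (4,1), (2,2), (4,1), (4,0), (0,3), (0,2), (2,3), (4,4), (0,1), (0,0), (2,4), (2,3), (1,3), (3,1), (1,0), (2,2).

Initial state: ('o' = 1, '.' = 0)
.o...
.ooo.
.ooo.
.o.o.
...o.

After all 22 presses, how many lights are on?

t=0: .o...
.ooo.
.ooo.
.o.o.
...o.
t=1: .o..o
.oo.o
.oooo
.o.o.
...o.
t=2: o.o.o
..o.o
.oooo
.o.o.
...o.
t=3: o.o.o
..ooo
.o...
.o...
...o.
t=4: o..o.
..o.o
.o...
.o...
...o.
t=5: o..o.
..o.o
.o.o.
.oooo
.....
t=6: o..o.
..o.o
...o.
o..oo
.o...
t=7: o..o.
..o.o
...o.
oo.oo
o.o..
t=8: o..o.
....o
.oo..
ooooo
o.o..
t=9: o..o.
....o
.oo..
o.ooo
.o...
t=10: o..o.
....o
.oo..
..ooo
o....
t=11: o.o.o
...oo
.oo..
..ooo
o....
t=12: oo.oo
..ooo
.oo..
..ooo
o....
t=13: oo.oo
..o.o
.o.oo
..o.o
o....
t=14: oo.oo
..o.o
.o.oo
..o..
o..oo
t=15: ..ooo
.oo.o
.o.oo
..o..
o..oo
t=16: ooooo
ooo.o
.o.oo
..o..
o..oo
t=17: ooooo
ooo..
.o...
..o.o
o..oo
t=18: ooooo
oooo.
.oooo
..ooo
o..oo
t=19: ooo.o
oo..o
.oo.o
..ooo
o..oo
t=20: ooo.o
oo..o
..o.o
oo.oo
oo.oo
t=21: .oo.o
....o
o.o.o
oo.oo
oo.oo
t=22: .oo.o
..o.o
oo.oo
ooooo
oo.oo

18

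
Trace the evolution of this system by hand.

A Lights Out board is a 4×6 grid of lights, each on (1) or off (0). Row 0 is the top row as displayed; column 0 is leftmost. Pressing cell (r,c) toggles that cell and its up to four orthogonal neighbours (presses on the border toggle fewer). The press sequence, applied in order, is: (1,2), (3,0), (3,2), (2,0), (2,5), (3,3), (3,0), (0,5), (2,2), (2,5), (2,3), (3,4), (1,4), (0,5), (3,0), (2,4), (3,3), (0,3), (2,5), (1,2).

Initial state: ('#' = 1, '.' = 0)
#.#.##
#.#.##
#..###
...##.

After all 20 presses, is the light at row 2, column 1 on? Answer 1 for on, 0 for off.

[0] #.#.##
#.#.##
#..###
...##.
[1] #...##
##.###
#.####
...##.
[2] #...##
##.###
..####
##.##.
[3] #...##
##.###
...###
#.#.#.
[4] #...##
.#.###
##.###
..#.#.
[5] #...##
.#.##.
##.#..
..#.##
[6] #...##
.#.##.
##....
...#.#
[7] #...##
.#.##.
.#....
##.#.#
[8] #.....
.#.###
.#....
##.#.#
[9] #.....
.#####
..##..
####.#
[10] #.....
.####.
..####
####..
[11] #.....
.##.#.
.....#
###...
[12] #.....
.##.#.
....##
######
[13] #...#.
.###.#
.....#
######
[14] #....#
.###..
.....#
######
[15] #....#
.###..
#....#
..####
[16] #....#
.####.
#..##.
..##.#
[17] #....#
.####.
#...#.
....##
[18] #.####
.##.#.
#...#.
....##
[19] #.####
.##.##
#....#
....#.
[20] #..###
...###
#.#..#
....#.

0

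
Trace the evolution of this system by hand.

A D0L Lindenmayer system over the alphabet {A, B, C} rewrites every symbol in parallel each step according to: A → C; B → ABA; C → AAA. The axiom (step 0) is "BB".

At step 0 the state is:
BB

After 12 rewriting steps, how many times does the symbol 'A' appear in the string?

[0] BB
[1] ABAABA
[2] CABACCABAC
[3] AAACABACAAAAAACABACAAA
[4] CCCAAACABACAAACCCCCCAAACABACAAACCC
[5] AAAAAAAAACCCAAACABACAAACCCAAAAAAAAAAAAAAAAAACCCAAACABACAAACCCAAAAAAAAA
[6] CCCCCCCCCAAAAAAAAACCCAAACABACAAACCCAAAAAAAAACCCCCCCCCCCCCCCCCCAAAAAAAAACCCAAACABACAAACCCAAAAAAAAACCCCCCCCC
[7] AAAAAAAAAAAAAAAAAAAAAAAAAAACCCCCCCCCAAAAAAAAACCCAAACABACAA…AACABACAAACCCAAAAAAAAACCCCCCCCCAAAAAAAAAAAAAAAAAAAAAAAAAAA  (len 214)
[8] CCCCCCCCCCCCCCCCCCCCCCCCCCCAAAAAAAAAAAAAAAAAAAAAAAAAAACCCC…CCCCAAAAAAAAAAAAAAAAAAAAAAAAAAACCCCCCCCCCCCCCCCCCCCCCCCCCC  (len 322)
[9] AAAAAAAAAAAAAAAAAAAAAAAAAAAAAAAAAAAAAAAAAAAAAAAAAAAAAAAAAA…AAAAAAAAAAAAAAAAAAAAAAAAAAAAAAAAAAAAAAAAAAAAAAAAAAAAAAAAAA  (len 646)
[10] CCCCCCCCCCCCCCCCCCCCCCCCCCCCCCCCCCCCCCCCCCCCCCCCCCCCCCCCCC…CCCCCCCCCCCCCCCCCCCCCCCCCCCCCCCCCCCCCCCCCCCCCCCCCCCCCCCCCC  (len 970)
[11] AAAAAAAAAAAAAAAAAAAAAAAAAAAAAAAAAAAAAAAAAAAAAAAAAAAAAAAAAA…AAAAAAAAAAAAAAAAAAAAAAAAAAAAAAAAAAAAAAAAAAAAAAAAAAAAAAAAAA  (len 1942)
[12] CCCCCCCCCCCCCCCCCCCCCCCCCCCCCCCCCCCCCCCCCCCCCCCCCCCCCCCCCC…CCCCCCCCCCCCCCCCCCCCCCCCCCCCCCCCCCCCCCCCCCCCCCCCCCCCCCCCCC  (len 2914)

1456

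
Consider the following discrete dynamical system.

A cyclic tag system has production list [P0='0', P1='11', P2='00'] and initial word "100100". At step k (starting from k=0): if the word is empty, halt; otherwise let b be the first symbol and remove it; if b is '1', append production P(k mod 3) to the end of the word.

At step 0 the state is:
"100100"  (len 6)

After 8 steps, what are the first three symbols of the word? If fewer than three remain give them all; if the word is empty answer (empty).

gen 0: "100100"  (len 6)
gen 1: "001000"  (len 6)
gen 2: "01000"  (len 5)
gen 3: "1000"  (len 4)
gen 4: "0000"  (len 4)
gen 5: "000"  (len 3)
gen 6: "00"  (len 2)
gen 7: "0"  (len 1)
gen 8: (halted — word empty)

(empty)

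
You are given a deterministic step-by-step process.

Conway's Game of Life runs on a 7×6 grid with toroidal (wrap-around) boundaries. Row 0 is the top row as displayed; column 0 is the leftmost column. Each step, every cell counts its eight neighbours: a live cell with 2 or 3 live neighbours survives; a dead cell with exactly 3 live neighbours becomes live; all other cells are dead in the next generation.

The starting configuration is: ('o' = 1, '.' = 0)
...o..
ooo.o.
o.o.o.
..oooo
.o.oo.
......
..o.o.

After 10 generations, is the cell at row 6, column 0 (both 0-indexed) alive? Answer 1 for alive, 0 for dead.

gen 0: ...o..
ooo.o.
o.o.o.
..oooo
.o.oo.
......
..o.o.
gen 1: ....oo
o.o.o.
o.....
o.....
.....o
..o.o.
...o..
gen 2: ....oo
oo.oo.
o.....
o....o
.....o
...oo.
...o.o
gen 3: ..o...
oo.oo.
....o.
o....o
o....o
...o.o
...o.o
gen 4: ooo..o
.ooooo
.o.oo.
o...o.
......
.....o
..oo..
gen 5: .....o
......
.o....
...ooo
.....o
......
..oooo
gen 6: ...o.o
......
....o.
o...oo
.....o
...o.o
...ooo
gen 7: ...o.o
....o.
....o.
o...o.
......
o..o.o
o.oo.o
gen 8: o.oo.o
...ooo
...oo.
.....o
o...o.
oooo.o
.ooo..
gen 9: o....o
o.....
...o..
...o.o
..ooo.
.....o
......
gen 10: o....o
o....o
....o.
......
..oo.o
...oo.
o....o

1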